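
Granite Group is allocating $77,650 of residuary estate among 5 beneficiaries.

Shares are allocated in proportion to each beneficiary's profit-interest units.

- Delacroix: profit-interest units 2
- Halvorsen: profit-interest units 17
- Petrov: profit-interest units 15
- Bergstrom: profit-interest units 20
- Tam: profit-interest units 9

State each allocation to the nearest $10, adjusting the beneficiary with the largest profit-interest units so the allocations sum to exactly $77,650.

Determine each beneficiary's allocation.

Delacroix: $2,470 · Halvorsen: $20,950 · Petrov: $18,490 · Bergstrom: $24,650 · Tam: $11,090

Profit-interest units total: 2 + 17 + 15 + 20 + 9 = 63.
Proportional shares: Delacroix 2,465.08; Halvorsen 20,953.17; Petrov 18,488.10; Bergstrom 24,650.79; Tam 11,092.86.
Rounded to nearest $10: Delacroix $2,470; Halvorsen $20,950; Petrov $18,490; Bergstrom $24,650; Tam $11,090. Sum = $77,650.
Rounded total matches; no reconciliation needed.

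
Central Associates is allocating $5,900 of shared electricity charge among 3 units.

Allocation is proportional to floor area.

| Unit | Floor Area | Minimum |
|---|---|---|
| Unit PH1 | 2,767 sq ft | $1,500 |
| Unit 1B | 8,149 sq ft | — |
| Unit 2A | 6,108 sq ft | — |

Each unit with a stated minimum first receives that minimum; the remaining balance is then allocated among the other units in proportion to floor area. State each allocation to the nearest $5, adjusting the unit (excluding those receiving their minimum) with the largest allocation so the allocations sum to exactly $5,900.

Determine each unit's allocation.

Guaranteed amounts: Unit PH1 $1,500. Residual $4,400.
Residual split over remaining floor area 14,257: Unit 1B 2,514.95 → $2,515; Unit 2A 1,885.05 → $1,885.

Unit PH1: $1,500 | Unit 1B: $2,515 | Unit 2A: $1,885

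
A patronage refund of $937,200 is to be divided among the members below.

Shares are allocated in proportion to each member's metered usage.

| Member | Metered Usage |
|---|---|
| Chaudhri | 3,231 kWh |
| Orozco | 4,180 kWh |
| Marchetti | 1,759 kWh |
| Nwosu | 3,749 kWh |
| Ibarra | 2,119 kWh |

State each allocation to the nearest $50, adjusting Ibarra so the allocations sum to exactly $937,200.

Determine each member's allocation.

Chaudhri: $201,350; Orozco: $260,500; Marchetti: $109,600; Nwosu: $233,650; Ibarra: $132,100

Combined metered usage = 15,038.
Pro-rata amounts: Chaudhri 3,231/15,038 × $937,200 = 201,362.76; Orozco 4,180/15,038 × $937,200 = 260,506.45; Marchetti 1,759/15,038 × $937,200 = 109,624.60; Nwosu 3,749/15,038 × $937,200 = 233,645.62; Ibarra 2,119/15,038 × $937,200 = 132,060.57.
After rounding ($50): Chaudhri $201,350; Orozco $260,500; Marchetti $109,600; Nwosu $233,650; Ibarra $132,050. Sum = $937,150.
Difference $937,200 − $937,150 = +$50 applied to Ibarra: Ibarra becomes $132,100.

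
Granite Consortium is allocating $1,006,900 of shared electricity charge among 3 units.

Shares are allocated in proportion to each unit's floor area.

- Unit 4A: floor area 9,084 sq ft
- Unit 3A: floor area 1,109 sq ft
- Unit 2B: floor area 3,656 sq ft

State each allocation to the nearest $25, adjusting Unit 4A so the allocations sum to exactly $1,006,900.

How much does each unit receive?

Combined floor area = 13,849.
Raw shares: Unit 4A 9,084/13,849 × $1,006,900 = 660,457.77; Unit 3A 1,109/13,849 × $1,006,900 = 80,630.52; Unit 2B 3,656/13,849 × $1,006,900 = 265,811.71.
Rounded to nearest $25: Unit 4A $660,450; Unit 3A $80,625; Unit 2B $265,800. Sum = $1,006,875.
Difference $1,006,900 − $1,006,875 = +$25 applied to Unit 4A: Unit 4A becomes $660,475.

Unit 4A: $660,475 · Unit 3A: $80,625 · Unit 2B: $265,800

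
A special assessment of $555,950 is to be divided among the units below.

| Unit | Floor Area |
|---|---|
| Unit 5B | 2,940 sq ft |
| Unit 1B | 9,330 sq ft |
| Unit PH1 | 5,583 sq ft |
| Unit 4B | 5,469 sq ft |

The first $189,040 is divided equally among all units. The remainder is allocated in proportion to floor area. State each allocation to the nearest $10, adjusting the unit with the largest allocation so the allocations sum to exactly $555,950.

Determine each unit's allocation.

$189,040 shared equally gives $47,260 per unit.
Remainder $366,910 by floor area (total 23,322): Unit 5B 46,253.13 → $46,250; Unit 1B 146,782.88 → $146,780; Unit PH1 87,833.74 → $87,830; Unit 4B 86,040.25 → $86,040.
Rounding difference +$10 on remainder applied to Unit 1B.
Totals: Unit 5B $47,260 + $46,250 = $93,510; Unit 1B $47,260 + $146,790 = $194,050; Unit PH1 $47,260 + $87,830 = $135,090; Unit 4B $47,260 + $86,040 = $133,300.

Unit 5B: $93,510; Unit 1B: $194,050; Unit PH1: $135,090; Unit 4B: $133,300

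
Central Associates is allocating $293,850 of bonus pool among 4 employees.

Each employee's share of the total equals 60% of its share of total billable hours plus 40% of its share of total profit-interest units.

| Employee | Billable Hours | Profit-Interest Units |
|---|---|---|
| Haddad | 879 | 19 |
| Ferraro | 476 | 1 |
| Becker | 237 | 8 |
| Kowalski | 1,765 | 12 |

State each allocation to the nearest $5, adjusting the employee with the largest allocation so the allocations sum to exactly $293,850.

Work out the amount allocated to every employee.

Haddad: $101,995 | Ferraro: $27,940 | Becker: $35,955 | Kowalski: $127,960

Billable hours total 3,357; profit-interest units total 40.
Blended shares (60% billable hours + 40% profit-interest units): Haddad 0.3471; Ferraro 0.0951; Becker 0.1224; Kowalski 0.4355.
Unrounded shares: Haddad 101,996.67; Ferraro 27,938.07; Becker 35,955.27; Kowalski 127,959.99.
After rounding ($5): Haddad $101,995; Ferraro $27,940; Becker $35,955; Kowalski $127,960. Sum = $293,850.
Rounded total matches; no reconciliation needed.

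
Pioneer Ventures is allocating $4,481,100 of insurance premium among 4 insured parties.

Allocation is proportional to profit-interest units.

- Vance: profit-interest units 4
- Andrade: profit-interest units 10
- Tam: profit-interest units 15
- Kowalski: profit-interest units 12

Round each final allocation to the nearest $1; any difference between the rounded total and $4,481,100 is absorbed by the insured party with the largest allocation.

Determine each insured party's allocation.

Vance: $437,180; Andrade: $1,092,951; Tam: $1,639,428; Kowalski: $1,311,541

Sum of profit-interest units: 41.
Proportional shares: Vance 4/41 × $4,481,100 = 437,180.49; Andrade 10/41 × $4,481,100 = 1,092,951.22; Tam 15/41 × $4,481,100 = 1,639,426.83; Kowalski 12/41 × $4,481,100 = 1,311,541.46.
After rounding ($1): Vance $437,180; Andrade $1,092,951; Tam $1,639,427; Kowalski $1,311,541. Sum = $4,481,099.
Difference $4,481,100 − $4,481,099 = +$1 applied to largest allocation (Tam): Tam becomes $1,639,428.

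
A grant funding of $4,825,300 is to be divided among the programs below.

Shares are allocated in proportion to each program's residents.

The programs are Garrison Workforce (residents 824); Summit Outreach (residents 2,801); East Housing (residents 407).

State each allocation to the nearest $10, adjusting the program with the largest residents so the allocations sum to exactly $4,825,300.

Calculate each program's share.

Garrison Workforce: $986,120 | Summit Outreach: $3,352,100 | East Housing: $487,080

Total residents = 824 + 2,801 + 407 = 4,032.
Pro-rata amounts: Garrison Workforce 986,122.82; Summit Outreach 3,352,099.53; East Housing 487,077.65.
At nearest $10: Garrison Workforce $986,120; Summit Outreach $3,352,100; East Housing $487,080. Sum = $4,825,300.
Rounded total matches; no reconciliation needed.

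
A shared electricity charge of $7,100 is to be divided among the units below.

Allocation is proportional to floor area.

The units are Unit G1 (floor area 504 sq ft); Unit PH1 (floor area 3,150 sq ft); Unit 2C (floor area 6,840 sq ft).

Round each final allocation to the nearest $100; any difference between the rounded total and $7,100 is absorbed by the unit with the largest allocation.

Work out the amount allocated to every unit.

Total floor area = 10,494.
Pro-rata amounts: Unit G1 504/10,494 × $7,100 = 340.99; Unit PH1 3,150/10,494 × $7,100 = 2,131.22; Unit 2C 6,840/10,494 × $7,100 = 4,627.79.
At nearest $100: Unit G1 $300; Unit PH1 $2,100; Unit 2C $4,600. Sum = $7,000.
Difference $7,100 − $7,000 = +$100 applied to largest allocation (Unit 2C): Unit 2C becomes $4,700.

Unit G1: $300; Unit PH1: $2,100; Unit 2C: $4,700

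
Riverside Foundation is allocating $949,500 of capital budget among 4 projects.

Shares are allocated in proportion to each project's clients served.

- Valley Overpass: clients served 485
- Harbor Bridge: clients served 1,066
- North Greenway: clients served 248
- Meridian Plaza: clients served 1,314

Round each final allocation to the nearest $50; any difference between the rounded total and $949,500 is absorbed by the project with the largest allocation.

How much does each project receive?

Valley Overpass: $147,950; Harbor Bridge: $325,150; North Greenway: $75,650; Meridian Plaza: $400,750

Clients served total: 3,113.
Unrounded shares: Valley Overpass 485/3,113 × $949,500 = 147,930.45; Harbor Bridge 1,066/3,113 × $949,500 = 325,141.99; North Greenway 248/3,113 × $949,500 = 75,642.79; Meridian Plaza 1,314/3,113 × $949,500 = 400,784.77.
Rounded to nearest $50: Valley Overpass $147,950; Harbor Bridge $325,150; North Greenway $75,650; Meridian Plaza $400,800. Sum = $949,550.
Difference $949,500 − $949,550 = −$50 applied to largest allocation (Meridian Plaza): Meridian Plaza becomes $400,750.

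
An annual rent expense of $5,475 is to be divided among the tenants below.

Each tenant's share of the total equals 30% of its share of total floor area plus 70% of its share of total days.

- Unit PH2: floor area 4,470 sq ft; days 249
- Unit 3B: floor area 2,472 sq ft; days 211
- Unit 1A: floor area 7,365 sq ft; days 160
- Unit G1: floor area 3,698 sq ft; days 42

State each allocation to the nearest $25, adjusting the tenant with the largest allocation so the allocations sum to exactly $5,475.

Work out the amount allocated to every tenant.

Unit PH2: $1,850; Unit 3B: $1,450; Unit 1A: $1,600; Unit G1: $575

Totals — floor area 18,005, days 662.
Combined weights (30% floor area + 70% days): Unit PH2 0.3378; Unit 3B 0.2643; Unit 1A 0.2919; Unit G1 0.1060.
Unrounded shares: Unit PH2 1,849.30; Unit 3B 1,447.04; Unit 1A 1,598.15; Unit G1 580.50.
At nearest $25: Unit PH2 $1,850; Unit 3B $1,450; Unit 1A $1,600; Unit G1 $575. Sum = $5,475.
Sum already equals the total — no adjustment.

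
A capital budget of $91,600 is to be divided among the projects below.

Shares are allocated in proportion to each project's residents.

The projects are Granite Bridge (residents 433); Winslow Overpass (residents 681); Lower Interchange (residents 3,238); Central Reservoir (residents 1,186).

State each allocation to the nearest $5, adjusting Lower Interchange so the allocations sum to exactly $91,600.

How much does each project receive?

Residents total: 5,538.
Proportional shares: Granite Bridge 433/5,538 × $91,600 = 7,161.94; Winslow Overpass 681/5,538 × $91,600 = 11,263.92; Lower Interchange 3,238/5,538 × $91,600 = 53,557.39; Central Reservoir 1,186/5,538 × $91,600 = 19,616.76.
After rounding ($5): Granite Bridge $7,160; Winslow Overpass $11,265; Lower Interchange $53,555; Central Reservoir $19,615. Sum = $91,595.
Difference $91,600 − $91,595 = +$5 applied to Lower Interchange: Lower Interchange becomes $53,560.

Granite Bridge: $7,160 · Winslow Overpass: $11,265 · Lower Interchange: $53,560 · Central Reservoir: $19,615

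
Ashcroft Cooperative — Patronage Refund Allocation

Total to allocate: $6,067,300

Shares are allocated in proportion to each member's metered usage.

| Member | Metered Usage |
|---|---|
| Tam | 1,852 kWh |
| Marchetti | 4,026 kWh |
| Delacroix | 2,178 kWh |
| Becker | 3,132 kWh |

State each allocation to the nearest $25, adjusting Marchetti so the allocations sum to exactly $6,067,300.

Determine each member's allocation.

Metered usage total: 11,188.
Unrounded shares: Tam 1,852/11,188 × $6,067,300 = 1,004,347.48; Marchetti 4,026/11,188 × $6,067,300 = 2,183,316.93; Delacroix 2,178/11,188 × $6,067,300 = 1,181,138.67; Becker 3,132/11,188 × $6,067,300 = 1,698,496.93.
Rounded to nearest $25: Tam $1,004,350; Marchetti $2,183,325; Delacroix $1,181,150; Becker $1,698,500. Sum = $6,067,325.
Difference $6,067,300 − $6,067,325 = −$25 applied to Marchetti: Marchetti becomes $2,183,300.

Tam: $1,004,350 · Marchetti: $2,183,300 · Delacroix: $1,181,150 · Becker: $1,698,500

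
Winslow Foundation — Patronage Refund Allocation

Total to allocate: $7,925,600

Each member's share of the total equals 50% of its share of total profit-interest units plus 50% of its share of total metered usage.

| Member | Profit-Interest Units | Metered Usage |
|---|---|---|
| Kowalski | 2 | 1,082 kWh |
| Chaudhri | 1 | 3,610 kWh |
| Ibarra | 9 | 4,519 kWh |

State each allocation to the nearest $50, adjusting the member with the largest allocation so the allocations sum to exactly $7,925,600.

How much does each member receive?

Profit-interest units total 12; metered usage total 9,211.
Combined weights (50% profit-interest units + 50% metered usage): Kowalski 0.1421; Chaudhri 0.2376; Ibarra 0.6203.
Unrounded shares: Kowalski 1,125,969.83; Chaudhri 1,883,344.61; Ibarra 4,916,285.56.
At nearest $50: Kowalski $1,125,950; Chaudhri $1,883,350; Ibarra $4,916,300. Sum = $7,925,600.
No rounding difference to absorb.

Kowalski: $1,125,950 | Chaudhri: $1,883,350 | Ibarra: $4,916,300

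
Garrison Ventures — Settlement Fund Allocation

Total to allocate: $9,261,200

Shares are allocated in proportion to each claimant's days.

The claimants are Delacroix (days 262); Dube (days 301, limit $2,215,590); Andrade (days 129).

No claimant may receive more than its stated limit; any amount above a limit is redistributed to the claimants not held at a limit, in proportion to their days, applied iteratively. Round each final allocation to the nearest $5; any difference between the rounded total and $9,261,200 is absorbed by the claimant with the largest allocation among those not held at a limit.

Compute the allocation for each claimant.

Delacroix: $4,721,100; Dube: $2,215,590; Andrade: $2,324,510

Combined days = 692.
Unconstrained shares: Delacroix 3,506,408.09; Dube 4,028,354.34; Andrade 1,726,437.57.
Capped: Dube ($2,215,590); residual $7,045,610 reallocated over remaining days 391.
Remaining shares: Delacroix 4,721,099.28 → $4,721,100; Andrade 2,324,510.72 → $2,324,510.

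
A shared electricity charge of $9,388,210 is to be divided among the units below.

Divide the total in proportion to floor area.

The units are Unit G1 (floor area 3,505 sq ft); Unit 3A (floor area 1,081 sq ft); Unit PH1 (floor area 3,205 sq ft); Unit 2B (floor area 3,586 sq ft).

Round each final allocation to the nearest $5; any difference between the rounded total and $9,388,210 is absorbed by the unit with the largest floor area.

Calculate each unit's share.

Sum of floor area: 3,505 + 1,081 + 3,205 + 3,586 = 11,377.
Raw shares: Unit G1 2,892,298.15; Unit 3A 892,032.61; Unit PH1 2,644,740.53; Unit 2B 2,959,138.71.
Rounded to nearest $5: Unit G1 $2,892,300; Unit 3A $892,035; Unit PH1 $2,644,740; Unit 2B $2,959,140. Sum = $9,388,215.
Difference $9,388,210 − $9,388,215 = −$5 applied to largest floor area (Unit 2B): Unit 2B becomes $2,959,135.

Unit G1: $2,892,300; Unit 3A: $892,035; Unit PH1: $2,644,740; Unit 2B: $2,959,135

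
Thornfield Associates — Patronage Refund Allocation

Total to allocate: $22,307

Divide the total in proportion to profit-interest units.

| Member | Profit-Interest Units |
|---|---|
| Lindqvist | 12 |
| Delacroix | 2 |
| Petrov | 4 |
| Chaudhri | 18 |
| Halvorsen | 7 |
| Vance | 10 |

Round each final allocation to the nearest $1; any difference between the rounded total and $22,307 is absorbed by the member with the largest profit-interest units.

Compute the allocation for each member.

Lindqvist: $5,051; Delacroix: $842; Petrov: $1,684; Chaudhri: $7,575; Halvorsen: $2,946; Vance: $4,209

Profit-interest units total: 53.
Raw shares: Lindqvist 12/53 × $22,307 = 5,050.64; Delacroix 2/53 × $22,307 = 841.77; Petrov 4/53 × $22,307 = 1,683.55; Chaudhri 18/53 × $22,307 = 7,575.96; Halvorsen 7/53 × $22,307 = 2,946.21; Vance 10/53 × $22,307 = 4,208.87.
At nearest $1: Lindqvist $5,051; Delacroix $842; Petrov $1,684; Chaudhri $7,576; Halvorsen $2,946; Vance $4,209. Sum = $22,308.
Difference $22,307 − $22,308 = −$1 applied to largest profit-interest units (Chaudhri): Chaudhri becomes $7,575.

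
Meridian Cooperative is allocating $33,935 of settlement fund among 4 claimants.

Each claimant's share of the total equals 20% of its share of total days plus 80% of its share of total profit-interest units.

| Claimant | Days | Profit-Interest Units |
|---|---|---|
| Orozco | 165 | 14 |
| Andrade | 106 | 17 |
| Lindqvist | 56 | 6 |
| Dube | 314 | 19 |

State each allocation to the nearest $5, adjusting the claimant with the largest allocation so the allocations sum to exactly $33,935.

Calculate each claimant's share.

Totals — days 641, profit-interest units 56.
Blended shares (20% days + 80% profit-interest units): Orozco 0.2515; Andrade 0.2759; Lindqvist 0.1032; Dube 0.3694.
Pro-rata amounts: Orozco 8,534.04; Andrade 9,363.70; Lindqvist 3,501.65; Dube 12,535.61.
At nearest $5: Orozco $8,535; Andrade $9,365; Lindqvist $3,500; Dube $12,535. Sum = $33,935.
No rounding difference to absorb.

Orozco: $8,535 · Andrade: $9,365 · Lindqvist: $3,500 · Dube: $12,535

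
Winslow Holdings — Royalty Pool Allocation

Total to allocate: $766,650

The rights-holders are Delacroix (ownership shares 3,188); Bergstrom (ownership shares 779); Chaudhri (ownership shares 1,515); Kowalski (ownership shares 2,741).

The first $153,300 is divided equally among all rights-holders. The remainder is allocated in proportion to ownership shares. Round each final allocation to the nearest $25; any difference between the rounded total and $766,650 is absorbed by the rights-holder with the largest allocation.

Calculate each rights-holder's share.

$153,300 shared equally gives $38,325 per rights-holder.
Remainder $613,350 by ownership shares (total 8,223): Delacroix 237,791.54 → $237,800; Bergstrom 58,105.27 → $58,100; Chaudhri 113,003.19 → $113,000; Kowalski 204,450.00 → $204,450.
Totals: Delacroix $38,325 + $237,800 = $276,125; Bergstrom $38,325 + $58,100 = $96,425; Chaudhri $38,325 + $113,000 = $151,325; Kowalski $38,325 + $204,450 = $242,775.

Delacroix: $276,125 · Bergstrom: $96,425 · Chaudhri: $151,325 · Kowalski: $242,775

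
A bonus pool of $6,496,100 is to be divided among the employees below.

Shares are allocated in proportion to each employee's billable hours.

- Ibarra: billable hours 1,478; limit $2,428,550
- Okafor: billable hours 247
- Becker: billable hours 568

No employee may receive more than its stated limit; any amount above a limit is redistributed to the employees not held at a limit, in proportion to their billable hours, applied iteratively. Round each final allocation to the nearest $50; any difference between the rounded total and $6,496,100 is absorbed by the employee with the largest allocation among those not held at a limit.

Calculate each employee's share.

Sum of billable hours: 2,293.
Unconstrained shares: Ibarra 4,187,193.98; Okafor 699,754.34; Becker 1,609,151.68.
Held at cap: Ibarra ($2,428,550); residual $4,067,550 reallocated over remaining billable hours 815.
Shares after redistribution: Okafor 1,232,742.15 → $1,232,750; Becker 2,834,807.85 → $2,834,800.

Ibarra: $2,428,550; Okafor: $1,232,750; Becker: $2,834,800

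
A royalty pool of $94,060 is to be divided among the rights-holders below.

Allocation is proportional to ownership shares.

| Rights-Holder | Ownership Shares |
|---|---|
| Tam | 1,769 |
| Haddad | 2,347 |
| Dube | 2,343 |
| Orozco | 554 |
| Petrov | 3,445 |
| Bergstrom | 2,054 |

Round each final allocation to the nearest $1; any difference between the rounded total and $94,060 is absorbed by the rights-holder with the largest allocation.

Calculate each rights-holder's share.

Sum of ownership shares: 12,512.
Proportional shares: Tam 1,769/12,512 × $94,060 = 13,298.60; Haddad 2,347/12,512 × $94,060 = 17,643.77; Dube 2,343/12,512 × $94,060 = 17,613.70; Orozco 554/12,512 × $94,060 = 4,164.74; Petrov 3,445/12,512 × $94,060 = 25,898.07; Bergstrom 2,054/12,512 × $94,060 = 15,441.12.
After rounding ($1): Tam $13,299; Haddad $17,644; Dube $17,614; Orozco $4,165; Petrov $25,898; Bergstrom $15,441. Sum = $94,061.
Difference $94,060 − $94,061 = −$1 applied to largest allocation (Petrov): Petrov becomes $25,897.

Tam: $13,299 | Haddad: $17,644 | Dube: $17,614 | Orozco: $4,165 | Petrov: $25,897 | Bergstrom: $15,441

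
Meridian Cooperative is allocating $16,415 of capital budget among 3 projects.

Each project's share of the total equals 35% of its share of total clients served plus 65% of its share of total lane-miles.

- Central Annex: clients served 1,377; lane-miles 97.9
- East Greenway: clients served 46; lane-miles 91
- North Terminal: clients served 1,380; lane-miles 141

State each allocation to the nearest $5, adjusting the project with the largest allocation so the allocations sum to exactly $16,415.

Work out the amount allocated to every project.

Central Annex: $5,990; East Greenway: $3,035; North Terminal: $7,390

Totals — clients served 2,803, lane-miles 329.9.
Composite weights (35% clients served + 65% lane-miles): Central Annex 0.3648; East Greenway 0.1850; North Terminal 0.4501.
Proportional shares: Central Annex 5,988.73; East Greenway 3,037.44; North Terminal 7,388.83.
After rounding ($5): Central Annex $5,990; East Greenway $3,035; North Terminal $7,390. Sum = $16,415.
Rounded total matches; no reconciliation needed.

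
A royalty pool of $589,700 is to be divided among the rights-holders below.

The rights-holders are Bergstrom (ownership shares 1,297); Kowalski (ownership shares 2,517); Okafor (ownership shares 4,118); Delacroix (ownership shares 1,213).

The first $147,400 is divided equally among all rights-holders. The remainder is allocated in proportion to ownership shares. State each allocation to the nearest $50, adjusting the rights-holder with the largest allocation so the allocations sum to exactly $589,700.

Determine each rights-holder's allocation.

Equal tier: $147,400 ÷ 4 = $36,850 apiece.
Remainder $442,300 by ownership shares (total 9,145): Bergstrom 62,729.70 → $62,750; Kowalski 121,735.28 → $121,750; Okafor 199,168.00 → $199,150; Delacroix 58,667.02 → $58,650.
Totals: Bergstrom $36,850 + $62,750 = $99,600; Kowalski $36,850 + $121,750 = $158,600; Okafor $36,850 + $199,150 = $236,000; Delacroix $36,850 + $58,650 = $95,500.

Bergstrom: $99,600 | Kowalski: $158,600 | Okafor: $236,000 | Delacroix: $95,500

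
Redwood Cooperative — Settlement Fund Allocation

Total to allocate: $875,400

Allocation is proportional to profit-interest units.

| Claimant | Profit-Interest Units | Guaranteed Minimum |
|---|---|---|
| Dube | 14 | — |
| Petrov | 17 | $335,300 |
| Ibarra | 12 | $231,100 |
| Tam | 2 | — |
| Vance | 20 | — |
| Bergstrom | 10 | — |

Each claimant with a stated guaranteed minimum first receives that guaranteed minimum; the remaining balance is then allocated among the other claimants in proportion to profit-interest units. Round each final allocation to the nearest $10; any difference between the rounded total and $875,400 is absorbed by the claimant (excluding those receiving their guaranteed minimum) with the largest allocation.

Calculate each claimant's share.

Dube: $94,040 | Petrov: $335,300 | Ibarra: $231,100 | Tam: $13,430 | Vance: $134,360 | Bergstrom: $67,170

Guaranteed amounts: Petrov $335,300; Ibarra $231,100. Residual $309,000.
Residual split over remaining profit-interest units 46: Dube 94,043.48 → $94,040; Tam 13,434.78 → $13,430; Vance 134,347.83 → $134,350; Bergstrom 67,173.91 → $67,170.
Rounding difference +$10 applied to Vance → $134,360.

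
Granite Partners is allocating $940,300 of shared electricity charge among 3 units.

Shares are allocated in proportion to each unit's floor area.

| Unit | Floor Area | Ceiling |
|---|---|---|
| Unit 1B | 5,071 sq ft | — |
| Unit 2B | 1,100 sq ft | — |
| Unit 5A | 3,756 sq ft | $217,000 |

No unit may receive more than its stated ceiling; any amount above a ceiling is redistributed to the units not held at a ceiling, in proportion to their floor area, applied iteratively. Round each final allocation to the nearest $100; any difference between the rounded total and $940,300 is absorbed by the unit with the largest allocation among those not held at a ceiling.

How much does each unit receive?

Unit 1B: $594,400; Unit 2B: $128,900; Unit 5A: $217,000

Floor area total: 9,927.
Unconstrained shares: Unit 1B 480,332.56; Unit 2B 104,193.61; Unit 5A 355,773.83.
Held at cap: Unit 5A ($217,000); balance $723,300 reallocated over remaining floor area 6,171.
Redistributed shares: Unit 1B 594,369.52 → $594,400; Unit 2B 128,930.48 → $128,900.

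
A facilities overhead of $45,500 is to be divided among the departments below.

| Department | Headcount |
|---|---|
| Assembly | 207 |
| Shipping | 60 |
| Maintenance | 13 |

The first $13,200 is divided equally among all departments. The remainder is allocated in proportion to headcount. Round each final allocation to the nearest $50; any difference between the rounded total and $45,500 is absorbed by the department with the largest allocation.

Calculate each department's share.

$13,200 shared equally gives $4,400 per department.
Remainder $32,300 by headcount (total 280): Assembly 23,878.93 → $23,900; Shipping 6,921.43 → $6,900; Maintenance 1,499.64 → $1,500.
Totals: Assembly $4,400 + $23,900 = $28,300; Shipping $4,400 + $6,900 = $11,300; Maintenance $4,400 + $1,500 = $5,900.

Assembly: $28,300 · Shipping: $11,300 · Maintenance: $5,900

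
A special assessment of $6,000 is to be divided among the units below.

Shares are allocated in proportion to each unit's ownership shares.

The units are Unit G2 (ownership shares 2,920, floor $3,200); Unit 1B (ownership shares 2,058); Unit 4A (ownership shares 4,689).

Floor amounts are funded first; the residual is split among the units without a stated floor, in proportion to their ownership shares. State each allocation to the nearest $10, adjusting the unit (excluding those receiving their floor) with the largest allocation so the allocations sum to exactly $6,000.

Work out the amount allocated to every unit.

Unit G2: $3,200 · Unit 1B: $850 · Unit 4A: $1,950

Minimums first: Unit G2 $3,200. Residual $2,800.
Residual split over remaining ownership shares 6,747: Unit 1B 854.07 → $850; Unit 4A 1,945.93 → $1,950.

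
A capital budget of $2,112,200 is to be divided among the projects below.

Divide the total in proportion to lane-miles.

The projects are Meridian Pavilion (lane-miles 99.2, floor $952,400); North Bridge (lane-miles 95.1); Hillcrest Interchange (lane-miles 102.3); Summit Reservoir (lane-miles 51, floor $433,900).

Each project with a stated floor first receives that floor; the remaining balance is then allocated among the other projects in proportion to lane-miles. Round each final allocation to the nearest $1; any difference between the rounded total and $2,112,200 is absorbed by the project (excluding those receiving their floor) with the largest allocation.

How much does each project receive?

Fund the minimums — Meridian Pavilion $952,400; Summit Reservoir $433,900. Balance $725,900.
Balance split over remaining lane-miles 197.4: North Bridge 349,711.70 → $349,712; Hillcrest Interchange 376,188.30 → $376,188.

Meridian Pavilion: $952,400 | North Bridge: $349,712 | Hillcrest Interchange: $376,188 | Summit Reservoir: $433,900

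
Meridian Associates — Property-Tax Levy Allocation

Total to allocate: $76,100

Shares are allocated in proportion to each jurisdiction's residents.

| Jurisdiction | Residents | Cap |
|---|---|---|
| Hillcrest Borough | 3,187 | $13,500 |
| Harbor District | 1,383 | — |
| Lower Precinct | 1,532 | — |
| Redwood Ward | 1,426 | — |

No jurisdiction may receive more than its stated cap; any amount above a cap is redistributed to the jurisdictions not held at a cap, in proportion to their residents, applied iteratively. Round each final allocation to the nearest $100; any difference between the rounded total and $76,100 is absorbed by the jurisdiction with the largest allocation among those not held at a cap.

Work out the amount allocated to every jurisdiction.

Residents total: 7,528.
Unconstrained shares: Hillcrest Borough 32,217.15; Harbor District 13,980.65; Lower Precinct 15,486.88; Redwood Ward 14,415.33.
Held at cap: Hillcrest Borough ($13,500); remaining pool $62,600 reallocated over remaining residents 4,341.
Redistributed shares: Harbor District 19,943.75 → $19,900; Lower Precinct 22,092.42 → $22,100; Redwood Ward 20,563.83 → $20,600.

Hillcrest Borough: $13,500; Harbor District: $19,900; Lower Precinct: $22,100; Redwood Ward: $20,600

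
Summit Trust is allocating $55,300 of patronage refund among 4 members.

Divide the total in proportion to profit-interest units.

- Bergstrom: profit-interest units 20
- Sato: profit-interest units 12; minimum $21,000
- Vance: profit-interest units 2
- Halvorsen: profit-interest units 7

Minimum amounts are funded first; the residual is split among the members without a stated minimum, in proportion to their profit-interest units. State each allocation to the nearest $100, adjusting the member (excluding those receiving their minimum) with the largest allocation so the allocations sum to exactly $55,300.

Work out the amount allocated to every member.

Minimums first: Sato $21,000. Residual $34,300.
Residual split over remaining profit-interest units 29: Bergstrom 23,655.17 → $23,700; Vance 2,365.52 → $2,400; Halvorsen 8,279.31 → $8,300.
Rounding difference −$100 applied to Bergstrom → $23,600.

Bergstrom: $23,600 · Sato: $21,000 · Vance: $2,400 · Halvorsen: $8,300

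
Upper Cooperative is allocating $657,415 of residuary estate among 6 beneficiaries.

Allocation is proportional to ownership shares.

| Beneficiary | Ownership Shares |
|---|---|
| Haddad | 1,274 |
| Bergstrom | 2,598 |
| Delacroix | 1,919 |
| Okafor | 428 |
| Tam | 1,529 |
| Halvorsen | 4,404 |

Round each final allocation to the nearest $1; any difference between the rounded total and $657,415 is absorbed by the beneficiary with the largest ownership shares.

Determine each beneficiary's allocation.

Ownership shares total: 12,152.
Unrounded shares: Haddad 1,274/12,152 × $657,415 = 68,922.54; Bergstrom 2,598/12,152 × $657,415 = 140,550.05; Delacroix 1,919/12,152 × $657,415 = 103,816.61; Okafor 428/12,152 × $657,415 = 23,154.51; Tam 1,529/12,152 × $657,415 = 82,717.87; Halvorsen 4,404/12,152 × $657,415 = 238,253.43.
After rounding ($1): Haddad $68,923; Bergstrom $140,550; Delacroix $103,817; Okafor $23,155; Tam $82,718; Halvorsen $238,253. Sum = $657,416.
Difference $657,415 − $657,416 = −$1 applied to largest ownership shares (Halvorsen): Halvorsen becomes $238,252.

Haddad: $68,923; Bergstrom: $140,550; Delacroix: $103,817; Okafor: $23,155; Tam: $82,718; Halvorsen: $238,252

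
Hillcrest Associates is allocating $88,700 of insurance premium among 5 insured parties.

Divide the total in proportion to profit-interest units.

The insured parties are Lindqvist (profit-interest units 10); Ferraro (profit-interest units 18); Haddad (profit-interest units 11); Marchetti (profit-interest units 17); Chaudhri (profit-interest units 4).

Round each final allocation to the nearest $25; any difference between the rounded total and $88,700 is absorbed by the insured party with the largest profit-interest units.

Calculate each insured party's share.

Lindqvist: $14,775 · Ferraro: $26,625 · Haddad: $16,250 · Marchetti: $25,125 · Chaudhri: $5,925

Sum of profit-interest units: 60.
Proportional shares: Lindqvist 10/60 × $88,700 = 14,783.33; Ferraro 18/60 × $88,700 = 26,610.00; Haddad 11/60 × $88,700 = 16,261.67; Marchetti 17/60 × $88,700 = 25,131.67; Chaudhri 4/60 × $88,700 = 5,913.33.
Rounded to nearest $25: Lindqvist $14,775; Ferraro $26,600; Haddad $16,250; Marchetti $25,125; Chaudhri $5,925. Sum = $88,675.
Difference $88,700 − $88,675 = +$25 applied to largest profit-interest units (Ferraro): Ferraro becomes $26,625.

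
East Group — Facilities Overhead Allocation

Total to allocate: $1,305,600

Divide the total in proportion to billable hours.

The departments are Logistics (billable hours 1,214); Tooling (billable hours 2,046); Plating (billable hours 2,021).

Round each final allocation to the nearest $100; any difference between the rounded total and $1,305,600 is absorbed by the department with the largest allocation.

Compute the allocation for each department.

Sum of billable hours: 5,281.
Unrounded shares: Logistics 1,214/5,281 × $1,305,600 = 300,132.25; Tooling 2,046/5,281 × $1,305,600 = 505,824.20; Plating 2,021/5,281 × $1,305,600 = 499,643.55.
After rounding ($100): Logistics $300,100; Tooling $505,800; Plating $499,600. Sum = $1,305,500.
Difference $1,305,600 − $1,305,500 = +$100 applied to largest allocation (Tooling): Tooling becomes $505,900.

Logistics: $300,100; Tooling: $505,900; Plating: $499,600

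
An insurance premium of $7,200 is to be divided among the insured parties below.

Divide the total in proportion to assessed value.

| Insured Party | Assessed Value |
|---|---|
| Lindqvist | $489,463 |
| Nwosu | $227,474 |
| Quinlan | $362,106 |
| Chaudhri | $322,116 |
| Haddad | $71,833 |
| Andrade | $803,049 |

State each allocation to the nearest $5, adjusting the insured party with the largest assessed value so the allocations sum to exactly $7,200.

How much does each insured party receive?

Sum of assessed value: 489,463 + 227,474 + 362,106 + 322,116 + 71,833 + 803,049 = 2,276,041.
Proportional shares: Lindqvist 1,548.36; Nwosu 719.59; Quinlan 1,145.48; Chaudhri 1,018.98; Haddad 227.24; Andrade 2,540.36.
At nearest $5: Lindqvist $1,550; Nwosu $720; Quinlan $1,145; Chaudhri $1,020; Haddad $225; Andrade $2,540. Sum = $7,200.
Rounded total matches; no reconciliation needed.

Lindqvist: $1,550 · Nwosu: $720 · Quinlan: $1,145 · Chaudhri: $1,020 · Haddad: $225 · Andrade: $2,540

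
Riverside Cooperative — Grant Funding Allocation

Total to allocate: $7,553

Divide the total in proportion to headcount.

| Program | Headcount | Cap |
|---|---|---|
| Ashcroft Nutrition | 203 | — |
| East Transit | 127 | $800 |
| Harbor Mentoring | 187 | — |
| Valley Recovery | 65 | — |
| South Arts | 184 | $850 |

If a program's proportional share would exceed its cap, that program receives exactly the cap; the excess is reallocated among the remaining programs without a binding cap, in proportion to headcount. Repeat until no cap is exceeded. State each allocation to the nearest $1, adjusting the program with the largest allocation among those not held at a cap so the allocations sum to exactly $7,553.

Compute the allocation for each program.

Ashcroft Nutrition: $2,634; East Transit: $800; Harbor Mentoring: $2,426; Valley Recovery: $843; South Arts: $850

Total headcount = 766.
Unconstrained shares: Ashcroft Nutrition 2,001.64; East Transit 1,252.26; Harbor Mentoring 1,843.88; Valley Recovery 640.92; South Arts 1,814.30.
Cap binds for East Transit ($800), South Arts ($850); remaining pool $5,903 reallocated over remaining headcount 455.
Shares after redistribution: Ashcroft Nutrition 2,633.65 → $2,634; Harbor Mentoring 2,426.07 → $2,426; Valley Recovery 843.29 → $843.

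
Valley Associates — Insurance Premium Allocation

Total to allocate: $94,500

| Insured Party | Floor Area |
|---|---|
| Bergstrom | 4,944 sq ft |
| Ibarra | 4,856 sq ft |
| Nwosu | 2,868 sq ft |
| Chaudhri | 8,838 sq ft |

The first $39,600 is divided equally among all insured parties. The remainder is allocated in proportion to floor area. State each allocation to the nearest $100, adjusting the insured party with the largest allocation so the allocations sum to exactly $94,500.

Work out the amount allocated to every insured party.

Equal tier: $39,600 ÷ 4 = $9,900 apiece.
Remainder $54,900 by floor area (total 21,506): Bergstrom 12,620.92 → $12,600; Ibarra 12,396.28 → $12,400; Nwosu 7,321.36 → $7,300; Chaudhri 22,561.43 → $22,600.
Totals: Bergstrom $9,900 + $12,600 = $22,500; Ibarra $9,900 + $12,400 = $22,300; Nwosu $9,900 + $7,300 = $17,200; Chaudhri $9,900 + $22,600 = $32,500.

Bergstrom: $22,500; Ibarra: $22,300; Nwosu: $17,200; Chaudhri: $32,500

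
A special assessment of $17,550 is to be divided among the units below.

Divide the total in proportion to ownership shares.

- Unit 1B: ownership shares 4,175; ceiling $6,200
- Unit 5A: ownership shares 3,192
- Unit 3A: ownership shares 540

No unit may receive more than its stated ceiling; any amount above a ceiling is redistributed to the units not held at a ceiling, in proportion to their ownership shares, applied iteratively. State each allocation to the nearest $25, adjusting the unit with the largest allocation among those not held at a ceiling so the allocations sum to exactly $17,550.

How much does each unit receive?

Unit 1B: $6,200 · Unit 5A: $9,700 · Unit 3A: $1,650

Combined ownership shares = 7,907.
Proportional shares (ignoring caps): Unit 1B 9,266.63; Unit 5A 7,084.81; Unit 3A 1,198.56.
Held at cap: Unit 1B ($6,200); residual $11,350 reallocated over remaining ownership shares 3,732.
Remaining shares: Unit 5A 9,707.72 → $9,700; Unit 3A 1,642.28 → $1,650.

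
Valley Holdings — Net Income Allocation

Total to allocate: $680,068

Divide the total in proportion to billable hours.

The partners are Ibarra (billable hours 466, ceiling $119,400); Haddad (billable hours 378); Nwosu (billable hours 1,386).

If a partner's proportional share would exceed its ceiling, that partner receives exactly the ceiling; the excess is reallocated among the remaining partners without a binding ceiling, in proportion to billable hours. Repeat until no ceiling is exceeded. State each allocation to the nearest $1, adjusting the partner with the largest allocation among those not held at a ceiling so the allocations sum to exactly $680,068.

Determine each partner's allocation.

Total billable hours = 2,230.
Unconstrained shares: Ibarra 142,112.86; Haddad 115,276.10; Nwosu 422,679.03.
Cap binds for Ibarra ($119,400); residual $560,668 reallocated over remaining billable hours 1,764.
Remaining shares: Haddad 120,143.14 → $120,143; Nwosu 440,524.86 → $440,525.

Ibarra: $119,400 | Haddad: $120,143 | Nwosu: $440,525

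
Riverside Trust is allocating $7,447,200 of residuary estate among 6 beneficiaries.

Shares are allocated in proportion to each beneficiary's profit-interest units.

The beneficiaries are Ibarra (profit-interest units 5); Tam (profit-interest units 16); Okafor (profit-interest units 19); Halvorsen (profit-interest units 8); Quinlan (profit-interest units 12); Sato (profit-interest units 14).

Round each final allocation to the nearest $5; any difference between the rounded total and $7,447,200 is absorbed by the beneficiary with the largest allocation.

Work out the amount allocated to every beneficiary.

Sum of profit-interest units: 74.
Proportional shares: Ibarra 5/74 × $7,447,200 = 503,189.19; Tam 16/74 × $7,447,200 = 1,610,205.41; Okafor 19/74 × $7,447,200 = 1,912,118.92; Halvorsen 8/74 × $7,447,200 = 805,102.70; Quinlan 12/74 × $7,447,200 = 1,207,654.05; Sato 14/74 × $7,447,200 = 1,408,929.73.
At nearest $5: Ibarra $503,190; Tam $1,610,205; Okafor $1,912,120; Halvorsen $805,105; Quinlan $1,207,655; Sato $1,408,930. Sum = $7,447,205.
Difference $7,447,200 − $7,447,205 = −$5 applied to largest allocation (Okafor): Okafor becomes $1,912,115.

Ibarra: $503,190; Tam: $1,610,205; Okafor: $1,912,115; Halvorsen: $805,105; Quinlan: $1,207,655; Sato: $1,408,930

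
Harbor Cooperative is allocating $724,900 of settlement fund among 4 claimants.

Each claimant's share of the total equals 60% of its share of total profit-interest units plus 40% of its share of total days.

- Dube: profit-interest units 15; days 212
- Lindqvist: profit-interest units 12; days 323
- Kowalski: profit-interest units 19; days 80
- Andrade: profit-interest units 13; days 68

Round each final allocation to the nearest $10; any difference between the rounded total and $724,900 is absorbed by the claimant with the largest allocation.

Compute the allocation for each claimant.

Dube: $200,580; Lindqvist: $225,590; Kowalski: $174,030; Andrade: $124,700

Profit-interest units total 59; days total 683.
Composite weights (60% profit-interest units + 40% days): Dube 0.2767; Lindqvist 0.3112; Kowalski 0.2401; Andrade 0.1720.
Pro-rata amounts: Dube 200,580.19; Lindqvist 225,588.41; Kowalski 174,028.53; Andrade 124,702.88.
At nearest $10: Dube $200,580; Lindqvist $225,590; Kowalski $174,030; Andrade $124,700. Sum = $724,900.
Sum already equals the total — no adjustment.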